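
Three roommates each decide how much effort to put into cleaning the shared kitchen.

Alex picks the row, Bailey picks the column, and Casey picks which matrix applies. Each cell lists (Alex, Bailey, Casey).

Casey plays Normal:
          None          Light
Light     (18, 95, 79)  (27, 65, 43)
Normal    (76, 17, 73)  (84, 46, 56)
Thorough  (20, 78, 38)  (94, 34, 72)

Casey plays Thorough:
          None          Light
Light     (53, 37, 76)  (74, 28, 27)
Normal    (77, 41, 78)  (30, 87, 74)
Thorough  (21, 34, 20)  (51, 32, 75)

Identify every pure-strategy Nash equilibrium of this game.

There is no pure-strategy Nash equilibrium.

Alex against (None, Normal): payoffs 18, 76, 20 → best response Normal.
Alex against (None, Thorough): payoffs 53, 77, 21 → best response Normal.
Alex against (Light, Normal): payoffs 27, 84, 94 → best response Thorough.
Alex against (Light, Thorough): payoffs 74, 30, 51 → best response Light.
Bailey against (Light, Normal): payoffs 95, 65 → best response None.
Bailey against (Light, Thorough): payoffs 37, 28 → best response None.
Bailey against (Normal, Normal): payoffs 17, 46 → best response Light.
Bailey against (Normal, Thorough): payoffs 41, 87 → best response Light.
Bailey against (Thorough, Normal): payoffs 78, 34 → best response None.
Bailey against (Thorough, Thorough): payoffs 34, 32 → best response None.
Casey against (Light, None): payoffs 79, 76 → best response Normal.
Casey against (Light, Light): payoffs 43, 27 → best response Normal.
Casey against (Normal, None): payoffs 73, 78 → best response Thorough.
Casey against (Normal, Light): payoffs 56, 74 → best response Thorough.
Casey against (Thorough, None): payoffs 38, 20 → best response Normal.
Casey against (Thorough, Light): payoffs 72, 75 → best response Thorough.
No profile is a mutual best response for all players.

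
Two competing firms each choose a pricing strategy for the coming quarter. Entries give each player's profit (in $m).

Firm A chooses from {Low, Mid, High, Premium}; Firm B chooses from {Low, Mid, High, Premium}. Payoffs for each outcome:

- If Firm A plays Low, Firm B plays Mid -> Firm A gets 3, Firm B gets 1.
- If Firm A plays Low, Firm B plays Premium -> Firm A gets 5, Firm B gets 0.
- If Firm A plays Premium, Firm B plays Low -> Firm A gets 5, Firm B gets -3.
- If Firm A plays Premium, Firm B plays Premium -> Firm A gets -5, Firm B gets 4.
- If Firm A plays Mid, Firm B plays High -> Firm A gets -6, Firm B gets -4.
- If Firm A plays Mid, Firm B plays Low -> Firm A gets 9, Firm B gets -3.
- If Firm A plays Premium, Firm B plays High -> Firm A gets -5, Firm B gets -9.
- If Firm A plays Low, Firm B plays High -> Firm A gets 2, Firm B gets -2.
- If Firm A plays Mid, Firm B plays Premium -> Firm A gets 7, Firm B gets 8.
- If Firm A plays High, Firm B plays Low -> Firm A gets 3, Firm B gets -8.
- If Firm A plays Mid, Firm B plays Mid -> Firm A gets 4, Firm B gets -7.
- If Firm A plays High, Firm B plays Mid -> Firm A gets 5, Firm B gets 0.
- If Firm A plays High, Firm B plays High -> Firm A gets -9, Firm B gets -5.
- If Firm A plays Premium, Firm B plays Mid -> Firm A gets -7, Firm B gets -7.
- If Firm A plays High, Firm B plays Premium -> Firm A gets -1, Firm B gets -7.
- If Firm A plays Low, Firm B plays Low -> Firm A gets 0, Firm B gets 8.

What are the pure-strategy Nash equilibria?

Mark each player's best response to every combination of opponents' strategies; a profile where every player is best-responding is a pure Nash equilibrium.
Firm A against Low: payoffs 0, 9, 3, 5 → best response Mid.
Firm A against Mid: payoffs 3, 4, 5, -7 → best response High.
Firm A against High: payoffs 2, -6, -9, -5 → best response Low.
Firm A against Premium: payoffs 5, 7, -1, -5 → best response Mid.
Firm B against Low: payoffs 8, 1, -2, 0 → best response Low.
Firm B against Mid: payoffs -3, -7, -4, 8 → best response Premium.
Firm B against High: payoffs -8, 0, -5, -7 → best response Mid.
Firm B against Premium: payoffs -3, -7, -9, 4 → best response Premium.
Mutual best responses: (Mid, Premium); (High, Mid).

The pure Nash equilibria are (Mid, Premium) and (High, Mid).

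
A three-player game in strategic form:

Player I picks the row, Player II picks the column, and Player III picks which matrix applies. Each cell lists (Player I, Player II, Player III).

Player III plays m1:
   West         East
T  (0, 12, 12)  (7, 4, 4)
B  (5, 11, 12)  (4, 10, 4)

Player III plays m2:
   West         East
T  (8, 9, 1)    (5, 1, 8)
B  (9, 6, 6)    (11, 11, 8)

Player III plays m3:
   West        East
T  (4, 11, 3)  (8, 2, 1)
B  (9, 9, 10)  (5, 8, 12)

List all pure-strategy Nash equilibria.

(B, West, m1)

Player I against (West, m1): payoffs 0, 5 → best response B.
Player I against (West, m2): payoffs 8, 9 → best response B.
Player I against (West, m3): payoffs 4, 9 → best response B.
Player I against (East, m1): payoffs 7, 4 → best response T.
Player I against (East, m2): payoffs 5, 11 → best response B.
Player I against (East, m3): payoffs 8, 5 → best response T.
Player II against (T, m1): payoffs 12, 4 → best response West.
Player II against (T, m2): payoffs 9, 1 → best response West.
Player II against (T, m3): payoffs 11, 2 → best response West.
Player II against (B, m1): payoffs 11, 10 → best response West.
Player II against (B, m2): payoffs 6, 11 → best response East.
Player II against (B, m3): payoffs 9, 8 → best response West.
Player III against (T, West): payoffs 12, 1, 3 → best response m1.
Player III against (T, East): payoffs 4, 8, 1 → best response m2.
Player III against (B, West): payoffs 12, 6, 10 → best response m1.
Player III against (B, East): payoffs 4, 8, 12 → best response m3.
Mutual best responses: (B, West, m1).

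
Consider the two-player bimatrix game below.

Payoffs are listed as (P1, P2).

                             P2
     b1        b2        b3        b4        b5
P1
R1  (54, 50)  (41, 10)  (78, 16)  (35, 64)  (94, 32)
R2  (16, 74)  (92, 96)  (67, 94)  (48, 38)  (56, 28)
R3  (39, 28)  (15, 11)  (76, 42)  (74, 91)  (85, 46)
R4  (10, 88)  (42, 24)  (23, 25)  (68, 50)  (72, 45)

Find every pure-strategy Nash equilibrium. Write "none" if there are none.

(R1, b1): P2 can switch to b4 (50 → 64). Not NE.
(R1, b2): P1 can switch to R2 (41 → 92). Not NE.
(R1, b3): P2 can switch to b1 (16 → 50). Not NE.
(R1, b4): P1 can switch to R2 (35 → 48). Not NE.
(R1, b5): P2 can switch to b1 (32 → 50). Not NE.
(R2, b1): P1 can switch to R1 (16 → 54). Not NE.
(R2, b2): P1 gets 92, best alternative 42; P2 gets 96, best alternative 94. No profitable deviation — NE.
(R3, b4): P1 gets 74, best alternative 68; P2 gets 91, best alternative 46. No profitable deviation — NE.
(The remaining 12 profiles each have a profitable deviation by the same check.)

(R2, b2); (R3, b4)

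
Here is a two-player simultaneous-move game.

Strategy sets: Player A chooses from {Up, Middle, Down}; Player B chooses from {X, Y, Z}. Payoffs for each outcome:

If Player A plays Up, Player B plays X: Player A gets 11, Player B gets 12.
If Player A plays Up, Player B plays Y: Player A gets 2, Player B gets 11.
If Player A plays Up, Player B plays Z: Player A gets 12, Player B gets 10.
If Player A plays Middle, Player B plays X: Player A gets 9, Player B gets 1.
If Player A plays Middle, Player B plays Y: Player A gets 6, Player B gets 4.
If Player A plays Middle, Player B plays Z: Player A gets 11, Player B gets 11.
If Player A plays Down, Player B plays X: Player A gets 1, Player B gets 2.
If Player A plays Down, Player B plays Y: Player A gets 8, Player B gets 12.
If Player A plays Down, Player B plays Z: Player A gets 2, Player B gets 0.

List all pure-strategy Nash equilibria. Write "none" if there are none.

(Up, X): Player A gets 11, best alternative 9; Player B gets 12, best alternative 11. No profitable deviation — NE.
(Up, Y): Player A can switch to Middle (2 → 6). Not NE.
(Up, Z): Player B can switch to X (10 → 12). Not NE.
(Middle, X): Player A can switch to Up (9 → 11). Not NE.
(Middle, Y): Player A can switch to Down (6 → 8). Not NE.
(Middle, Z): Player A can switch to Up (11 → 12). Not NE.
(Down, X): Player A can switch to Up (1 → 11). Not NE.
(Down, Y): Player A gets 8, best alternative 6; Player B gets 12, best alternative 2. No profitable deviation — NE.
(Down, Z): Player A can switch to Up (2 → 12). Not NE.

Pure-strategy Nash equilibria: (Up, X) and (Down, Y)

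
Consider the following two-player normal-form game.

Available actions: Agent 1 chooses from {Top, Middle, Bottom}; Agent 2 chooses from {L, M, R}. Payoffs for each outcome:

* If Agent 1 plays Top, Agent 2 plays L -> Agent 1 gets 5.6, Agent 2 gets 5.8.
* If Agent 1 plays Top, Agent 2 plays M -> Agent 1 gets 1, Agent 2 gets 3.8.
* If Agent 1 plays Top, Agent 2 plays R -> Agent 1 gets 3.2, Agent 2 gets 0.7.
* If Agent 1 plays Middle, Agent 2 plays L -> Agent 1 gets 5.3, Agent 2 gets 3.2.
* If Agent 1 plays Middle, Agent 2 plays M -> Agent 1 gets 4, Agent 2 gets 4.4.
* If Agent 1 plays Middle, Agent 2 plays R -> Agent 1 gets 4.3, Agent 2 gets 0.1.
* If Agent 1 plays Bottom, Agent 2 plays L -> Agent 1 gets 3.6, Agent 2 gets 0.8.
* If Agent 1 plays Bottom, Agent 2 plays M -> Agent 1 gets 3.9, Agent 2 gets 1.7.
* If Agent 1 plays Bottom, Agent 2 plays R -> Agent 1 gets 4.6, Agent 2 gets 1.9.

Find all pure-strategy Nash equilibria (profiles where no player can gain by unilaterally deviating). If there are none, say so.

The pure Nash equilibria are (Top, L), (Middle, M), (Bottom, R).

Agent 1 against L: payoffs 5.6, 5.3, 3.6 → best response Top.
Agent 1 against M: payoffs 1, 4, 3.9 → best response Middle.
Agent 1 against R: payoffs 3.2, 4.3, 4.6 → best response Bottom.
Agent 2 against Top: payoffs 5.8, 3.8, 0.7 → best response L.
Agent 2 against Middle: payoffs 3.2, 4.4, 0.1 → best response M.
Agent 2 against Bottom: payoffs 0.8, 1.7, 1.9 → best response R.
Mutual best responses: (Top, L); (Middle, M); (Bottom, R).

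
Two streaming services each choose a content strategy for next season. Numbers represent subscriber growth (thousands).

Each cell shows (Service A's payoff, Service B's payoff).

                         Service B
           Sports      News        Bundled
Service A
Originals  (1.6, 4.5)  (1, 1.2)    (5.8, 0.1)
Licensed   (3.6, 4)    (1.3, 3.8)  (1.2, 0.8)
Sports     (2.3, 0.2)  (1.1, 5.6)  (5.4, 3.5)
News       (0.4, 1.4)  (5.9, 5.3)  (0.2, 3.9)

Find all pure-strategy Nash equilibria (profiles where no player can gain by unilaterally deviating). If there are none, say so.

Pure-strategy Nash equilibria: (Licensed, Sports); (News, News)

Mark each player's best response to every combination of opponents' strategies; a profile where every player is best-responding is a pure Nash equilibrium.
Service A against Sports: payoffs 1.6, 3.6, 2.3, 0.4 → best response Licensed.
Service A against News: payoffs 1, 1.3, 1.1, 5.9 → best response News.
Service A against Bundled: payoffs 5.8, 1.2, 5.4, 0.2 → best response Originals.
Service B against Originals: payoffs 4.5, 1.2, 0.1 → best response Sports.
Service B against Licensed: payoffs 4, 3.8, 0.8 → best response Sports.
Service B against Sports: payoffs 0.2, 5.6, 3.5 → best response News.
Service B against News: payoffs 1.4, 5.3, 3.9 → best response News.
Mutual best responses: (Licensed, Sports); (News, News).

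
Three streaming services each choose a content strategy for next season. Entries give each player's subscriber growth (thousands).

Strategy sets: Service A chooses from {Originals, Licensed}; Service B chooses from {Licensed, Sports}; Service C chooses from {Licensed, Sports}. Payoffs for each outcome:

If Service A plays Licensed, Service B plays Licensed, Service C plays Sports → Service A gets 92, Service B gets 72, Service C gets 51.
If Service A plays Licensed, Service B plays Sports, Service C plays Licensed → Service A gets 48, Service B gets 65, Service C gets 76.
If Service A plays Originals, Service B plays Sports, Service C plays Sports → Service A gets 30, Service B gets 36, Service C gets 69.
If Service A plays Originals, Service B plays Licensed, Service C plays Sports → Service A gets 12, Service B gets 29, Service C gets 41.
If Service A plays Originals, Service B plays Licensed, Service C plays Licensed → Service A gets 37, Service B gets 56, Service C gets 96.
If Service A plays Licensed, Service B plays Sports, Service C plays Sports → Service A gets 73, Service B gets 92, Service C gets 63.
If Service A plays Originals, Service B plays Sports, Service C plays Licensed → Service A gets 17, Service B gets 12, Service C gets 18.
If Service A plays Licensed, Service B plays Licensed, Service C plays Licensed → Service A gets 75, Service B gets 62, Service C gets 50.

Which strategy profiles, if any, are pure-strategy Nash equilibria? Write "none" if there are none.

(Originals, Licensed, Licensed): Service A can switch to Licensed (37 → 75). Not NE.
(Originals, Licensed, Sports): Service A can switch to Licensed (12 → 92). Not NE.
(Originals, Sports, Licensed): Service A can switch to Licensed (17 → 48). Not NE.
(Originals, Sports, Sports): Service A can switch to Licensed (30 → 73). Not NE.
(Licensed, Licensed, Licensed): Service B can switch to Sports (62 → 65). Not NE.
(Licensed, Licensed, Sports): Service B can switch to Sports (72 → 92). Not NE.
(Licensed, Sports, Licensed): Service A gets 48, best alternative 17; Service B gets 65, best alternative 62; Service C gets 76, best alternative 63. No profitable deviation — NE.
(Licensed, Sports, Sports): Service C can switch to Licensed (63 → 76). Not NE.

The unique pure-strategy Nash equilibrium is (Licensed, Sports, Licensed).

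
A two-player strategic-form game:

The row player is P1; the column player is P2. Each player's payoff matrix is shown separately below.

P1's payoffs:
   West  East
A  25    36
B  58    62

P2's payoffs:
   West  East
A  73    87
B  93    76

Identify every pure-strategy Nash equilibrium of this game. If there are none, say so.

(B, West)

P1 against West: payoffs 25, 58 → best response B.
P1 against East: payoffs 36, 62 → best response B.
P2 against A: payoffs 73, 87 → best response East.
P2 against B: payoffs 93, 76 → best response West.
Mutual best responses: (B, West).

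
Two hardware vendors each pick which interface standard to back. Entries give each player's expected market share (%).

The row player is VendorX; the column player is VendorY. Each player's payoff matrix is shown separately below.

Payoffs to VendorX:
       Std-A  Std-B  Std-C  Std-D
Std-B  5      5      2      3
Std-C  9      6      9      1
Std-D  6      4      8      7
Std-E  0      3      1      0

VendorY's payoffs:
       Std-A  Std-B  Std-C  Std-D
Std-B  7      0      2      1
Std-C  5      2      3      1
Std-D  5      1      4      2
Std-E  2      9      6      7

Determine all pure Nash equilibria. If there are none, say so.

(Std-B, Std-A): VendorX can switch to Std-C (5 → 9). Not NE.
(Std-B, Std-B): VendorX can switch to Std-C (5 → 6). Not NE.
(Std-B, Std-C): VendorX can switch to Std-C (2 → 9). Not NE.
(Std-B, Std-D): VendorX can switch to Std-D (3 → 7). Not NE.
(Std-C, Std-A): VendorX gets 9, best alternative 6; VendorY gets 5, best alternative 3. No profitable deviation — NE.
(Std-C, Std-B): VendorY can switch to Std-A (2 → 5). Not NE.
(Std-C, Std-C): VendorY can switch to Std-A (3 → 5). Not NE.
(The remaining 9 profiles each have a profitable deviation by the same check.)

(Std-C, Std-A)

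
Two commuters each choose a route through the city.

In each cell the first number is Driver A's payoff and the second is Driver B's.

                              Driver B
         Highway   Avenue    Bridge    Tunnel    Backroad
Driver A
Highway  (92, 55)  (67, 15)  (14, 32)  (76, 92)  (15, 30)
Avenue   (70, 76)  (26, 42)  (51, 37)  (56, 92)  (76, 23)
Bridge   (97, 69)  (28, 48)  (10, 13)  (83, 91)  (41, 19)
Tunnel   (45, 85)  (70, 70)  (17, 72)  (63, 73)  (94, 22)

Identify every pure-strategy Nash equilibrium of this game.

Driver A against Highway: payoffs 92, 70, 97, 45 → best response Bridge.
Driver A against Avenue: payoffs 67, 26, 28, 70 → best response Tunnel.
Driver A against Bridge: payoffs 14, 51, 10, 17 → best response Avenue.
Driver A against Tunnel: payoffs 76, 56, 83, 63 → best response Bridge.
Driver A against Backroad: payoffs 15, 76, 41, 94 → best response Tunnel.
Driver B against Highway: payoffs 55, 15, 32, 92, 30 → best response Tunnel.
Driver B against Avenue: payoffs 76, 42, 37, 92, 23 → best response Tunnel.
Driver B against Bridge: payoffs 69, 48, 13, 91, 19 → best response Tunnel.
Driver B against Tunnel: payoffs 85, 70, 72, 73, 22 → best response Highway.
Mutual best responses: (Bridge, Tunnel).

(Bridge, Tunnel)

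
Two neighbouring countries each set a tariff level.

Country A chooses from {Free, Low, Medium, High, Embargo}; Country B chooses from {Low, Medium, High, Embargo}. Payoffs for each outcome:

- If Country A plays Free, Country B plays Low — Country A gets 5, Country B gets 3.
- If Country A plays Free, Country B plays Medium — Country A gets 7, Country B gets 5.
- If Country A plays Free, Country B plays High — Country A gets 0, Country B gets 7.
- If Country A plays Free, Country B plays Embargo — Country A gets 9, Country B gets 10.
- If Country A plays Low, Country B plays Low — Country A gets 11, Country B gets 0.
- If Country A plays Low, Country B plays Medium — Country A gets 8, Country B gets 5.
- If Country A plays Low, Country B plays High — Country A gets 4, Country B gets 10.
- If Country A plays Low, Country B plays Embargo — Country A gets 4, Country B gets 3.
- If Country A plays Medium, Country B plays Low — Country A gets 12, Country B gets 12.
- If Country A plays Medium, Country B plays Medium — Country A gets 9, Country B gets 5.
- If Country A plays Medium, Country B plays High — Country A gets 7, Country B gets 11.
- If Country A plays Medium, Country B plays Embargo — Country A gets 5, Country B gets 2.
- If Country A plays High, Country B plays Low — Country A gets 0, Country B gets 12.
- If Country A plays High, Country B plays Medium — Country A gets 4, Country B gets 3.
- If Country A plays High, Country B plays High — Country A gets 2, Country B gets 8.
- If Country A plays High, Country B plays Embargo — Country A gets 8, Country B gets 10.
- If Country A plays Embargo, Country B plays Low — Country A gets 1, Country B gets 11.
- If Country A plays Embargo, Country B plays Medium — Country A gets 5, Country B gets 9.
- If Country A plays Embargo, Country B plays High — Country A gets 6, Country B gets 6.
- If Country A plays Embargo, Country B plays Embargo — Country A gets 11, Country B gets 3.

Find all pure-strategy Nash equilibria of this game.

The unique pure-strategy Nash equilibrium is (Medium, Low).

Country A against Low: payoffs 5, 11, 12, 0, 1 → best response Medium.
Country A against Medium: payoffs 7, 8, 9, 4, 5 → best response Medium.
Country A against High: payoffs 0, 4, 7, 2, 6 → best response Medium.
Country A against Embargo: payoffs 9, 4, 5, 8, 11 → best response Embargo.
Country B against Free: payoffs 3, 5, 7, 10 → best response Embargo.
Country B against Low: payoffs 0, 5, 10, 3 → best response High.
Country B against Medium: payoffs 12, 5, 11, 2 → best response Low.
Country B against High: payoffs 12, 3, 8, 10 → best response Low.
Country B against Embargo: payoffs 11, 9, 6, 3 → best response Low.
Mutual best responses: (Medium, Low).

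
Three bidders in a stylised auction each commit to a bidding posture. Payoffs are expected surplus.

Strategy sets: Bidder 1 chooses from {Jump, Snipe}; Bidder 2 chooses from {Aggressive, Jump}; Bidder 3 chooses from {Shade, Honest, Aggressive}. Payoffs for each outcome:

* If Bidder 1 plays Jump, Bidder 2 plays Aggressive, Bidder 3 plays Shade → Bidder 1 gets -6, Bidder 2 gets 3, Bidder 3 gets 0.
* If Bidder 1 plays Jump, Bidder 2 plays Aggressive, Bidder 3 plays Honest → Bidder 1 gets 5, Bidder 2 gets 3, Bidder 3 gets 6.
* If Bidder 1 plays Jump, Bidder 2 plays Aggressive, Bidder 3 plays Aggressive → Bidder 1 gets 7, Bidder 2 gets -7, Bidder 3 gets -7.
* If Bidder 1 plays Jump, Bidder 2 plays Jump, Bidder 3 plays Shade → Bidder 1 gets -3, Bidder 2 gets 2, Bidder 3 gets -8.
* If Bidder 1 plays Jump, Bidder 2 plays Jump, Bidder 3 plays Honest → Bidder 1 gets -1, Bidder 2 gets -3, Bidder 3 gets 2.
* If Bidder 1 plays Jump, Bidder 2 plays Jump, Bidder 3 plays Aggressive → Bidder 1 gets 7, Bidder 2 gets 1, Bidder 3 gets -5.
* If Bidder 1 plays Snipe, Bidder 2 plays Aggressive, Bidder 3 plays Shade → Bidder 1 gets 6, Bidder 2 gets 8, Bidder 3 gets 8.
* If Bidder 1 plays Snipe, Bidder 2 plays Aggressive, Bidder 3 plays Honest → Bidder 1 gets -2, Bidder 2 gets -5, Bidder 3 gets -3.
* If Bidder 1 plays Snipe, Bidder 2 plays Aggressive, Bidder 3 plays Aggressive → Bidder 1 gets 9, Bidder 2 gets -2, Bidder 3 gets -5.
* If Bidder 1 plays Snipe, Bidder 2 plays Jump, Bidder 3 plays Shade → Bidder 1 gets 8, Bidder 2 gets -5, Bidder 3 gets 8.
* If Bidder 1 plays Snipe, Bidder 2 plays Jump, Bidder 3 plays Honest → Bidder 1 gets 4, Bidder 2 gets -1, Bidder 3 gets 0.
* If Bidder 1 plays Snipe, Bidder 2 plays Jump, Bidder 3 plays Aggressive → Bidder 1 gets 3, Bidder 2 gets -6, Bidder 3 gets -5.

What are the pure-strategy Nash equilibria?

The pure Nash equilibria are (Jump, Aggressive, Honest), (Snipe, Aggressive, Shade).

Bidder 1 against (Aggressive, Shade): payoffs -6, 6 → best response Snipe.
Bidder 1 against (Aggressive, Honest): payoffs 5, -2 → best response Jump.
Bidder 1 against (Aggressive, Aggressive): payoffs 7, 9 → best response Snipe.
Bidder 1 against (Jump, Shade): payoffs -3, 8 → best response Snipe.
Bidder 1 against (Jump, Honest): payoffs -1, 4 → best response Snipe.
Bidder 1 against (Jump, Aggressive): payoffs 7, 3 → best response Jump.
Bidder 2 against (Jump, Shade): payoffs 3, 2 → best response Aggressive.
Bidder 2 against (Jump, Honest): payoffs 3, -3 → best response Aggressive.
Bidder 2 against (Jump, Aggressive): payoffs -7, 1 → best response Jump.
Bidder 2 against (Snipe, Shade): payoffs 8, -5 → best response Aggressive.
Bidder 2 against (Snipe, Honest): payoffs -5, -1 → best response Jump.
Bidder 2 against (Snipe, Aggressive): payoffs -2, -6 → best response Aggressive.
Bidder 3 against (Jump, Aggressive): payoffs 0, 6, -7 → best response Honest.
Bidder 3 against (Jump, Jump): payoffs -8, 2, -5 → best response Honest.
Bidder 3 against (Snipe, Aggressive): payoffs 8, -3, -5 → best response Shade.
Bidder 3 against (Snipe, Jump): payoffs 8, 0, -5 → best response Shade.
Mutual best responses: (Jump, Aggressive, Honest); (Snipe, Aggressive, Shade).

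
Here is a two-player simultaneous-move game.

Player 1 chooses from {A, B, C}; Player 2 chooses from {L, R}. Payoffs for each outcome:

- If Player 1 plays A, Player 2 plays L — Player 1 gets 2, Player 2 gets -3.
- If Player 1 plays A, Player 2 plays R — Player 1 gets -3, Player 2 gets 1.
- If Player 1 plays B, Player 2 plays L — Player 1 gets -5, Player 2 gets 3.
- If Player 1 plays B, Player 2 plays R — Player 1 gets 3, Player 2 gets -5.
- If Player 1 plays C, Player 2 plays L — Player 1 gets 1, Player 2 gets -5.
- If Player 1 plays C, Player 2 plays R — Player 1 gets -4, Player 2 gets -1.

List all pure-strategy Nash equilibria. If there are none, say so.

(A, L): Player 2 can switch to R (-3 → 1). Not NE.
(A, R): Player 1 can switch to B (-3 → 3). Not NE.
(B, L): Player 1 can switch to A (-5 → 2). Not NE.
(B, R): Player 2 can switch to L (-5 → 3). Not NE.
(C, L): Player 1 can switch to A (1 → 2). Not NE.
(C, R): Player 1 can switch to A (-4 → -3). Not NE.

This game has no pure Nash equilibrium.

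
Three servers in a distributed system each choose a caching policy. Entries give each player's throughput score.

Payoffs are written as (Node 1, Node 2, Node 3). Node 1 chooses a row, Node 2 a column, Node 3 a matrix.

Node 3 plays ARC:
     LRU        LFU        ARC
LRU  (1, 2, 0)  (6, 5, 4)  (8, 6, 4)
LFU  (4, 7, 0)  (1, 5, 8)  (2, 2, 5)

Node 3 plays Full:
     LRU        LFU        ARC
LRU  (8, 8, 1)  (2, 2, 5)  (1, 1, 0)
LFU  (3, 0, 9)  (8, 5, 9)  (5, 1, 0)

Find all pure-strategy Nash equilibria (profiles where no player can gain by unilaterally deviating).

The pure Nash equilibria are (LRU, LRU, Full) and (LRU, ARC, ARC) and (LFU, LFU, Full).

For each strategy profile, look for a profitable unilateral deviation.
(LRU, LRU, ARC): Node 1 can switch to LFU (1 → 4). Not NE.
(LRU, LRU, Full): Node 1 gets 8, best alternative 3; Node 2 gets 8, best alternative 2; Node 3 gets 1, best alternative 0. No profitable deviation — NE.
(LRU, LFU, ARC): Node 2 can switch to ARC (5 → 6). Not NE.
(LRU, LFU, Full): Node 1 can switch to LFU (2 → 8). Not NE.
(LRU, ARC, ARC): Node 1 gets 8, best alternative 2; Node 2 gets 6, best alternative 5; Node 3 gets 4, best alternative 0. No profitable deviation — NE.
(LRU, ARC, Full): Node 1 can switch to LFU (1 → 5). Not NE.
(LFU, LRU, ARC): Node 3 can switch to Full (0 → 9). Not NE.
(LFU, LRU, Full): Node 1 can switch to LRU (3 → 8). Not NE.
(LFU, LFU, ARC): Node 1 can switch to LRU (1 → 6). Not NE.
(LFU, LFU, Full): Node 1 gets 8, best alternative 2; Node 2 gets 5, best alternative 1; Node 3 gets 9, best alternative 8. No profitable deviation — NE.
(LFU, ARC, ARC): Node 1 can switch to LRU (2 → 8). Not NE.
(LFU, ARC, Full): Node 2 can switch to LFU (1 → 5). Not NE.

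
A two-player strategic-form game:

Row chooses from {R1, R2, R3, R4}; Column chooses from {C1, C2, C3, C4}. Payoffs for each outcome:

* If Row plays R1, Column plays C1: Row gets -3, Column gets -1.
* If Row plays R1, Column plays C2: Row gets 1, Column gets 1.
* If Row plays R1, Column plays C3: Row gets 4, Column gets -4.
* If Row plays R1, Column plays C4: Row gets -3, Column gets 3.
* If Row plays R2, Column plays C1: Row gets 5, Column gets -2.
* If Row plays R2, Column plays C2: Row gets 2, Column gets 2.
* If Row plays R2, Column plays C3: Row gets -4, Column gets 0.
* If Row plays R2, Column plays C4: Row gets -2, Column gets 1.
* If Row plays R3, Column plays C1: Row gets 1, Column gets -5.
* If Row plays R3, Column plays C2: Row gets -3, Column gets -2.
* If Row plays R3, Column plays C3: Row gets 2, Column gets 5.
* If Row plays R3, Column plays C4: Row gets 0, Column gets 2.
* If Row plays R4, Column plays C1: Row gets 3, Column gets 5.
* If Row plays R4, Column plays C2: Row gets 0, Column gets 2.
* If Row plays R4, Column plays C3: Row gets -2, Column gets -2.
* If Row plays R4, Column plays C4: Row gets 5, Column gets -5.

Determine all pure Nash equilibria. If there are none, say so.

Row against C1: payoffs -3, 5, 1, 3 → best response R2.
Row against C2: payoffs 1, 2, -3, 0 → best response R2.
Row against C3: payoffs 4, -4, 2, -2 → best response R1.
Row against C4: payoffs -3, -2, 0, 5 → best response R4.
Column against R1: payoffs -1, 1, -4, 3 → best response C4.
Column against R2: payoffs -2, 2, 0, 1 → best response C2.
Column against R3: payoffs -5, -2, 5, 2 → best response C3.
Column against R4: payoffs 5, 2, -2, -5 → best response C1.
Mutual best responses: (R2, C2).

(R2, C2)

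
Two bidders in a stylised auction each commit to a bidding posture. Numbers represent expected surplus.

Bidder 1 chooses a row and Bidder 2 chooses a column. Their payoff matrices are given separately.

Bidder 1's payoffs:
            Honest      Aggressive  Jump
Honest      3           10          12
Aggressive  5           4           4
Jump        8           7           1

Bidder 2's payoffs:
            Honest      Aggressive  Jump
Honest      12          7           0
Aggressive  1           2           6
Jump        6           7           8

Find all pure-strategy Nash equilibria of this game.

No pure-strategy Nash equilibrium.

(Honest, Honest): Bidder 1 can switch to Aggressive (3 → 5). Not NE.
(Honest, Aggressive): Bidder 2 can switch to Honest (7 → 12). Not NE.
(Honest, Jump): Bidder 2 can switch to Honest (0 → 12). Not NE.
(Aggressive, Honest): Bidder 1 can switch to Jump (5 → 8). Not NE.
(Aggressive, Aggressive): Bidder 1 can switch to Honest (4 → 10). Not NE.
(Aggressive, Jump): Bidder 1 can switch to Honest (4 → 12). Not NE.
(Jump, Honest): Bidder 2 can switch to Aggressive (6 → 7). Not NE.
(Jump, Aggressive): Bidder 1 can switch to Honest (7 → 10). Not NE.
(Jump, Jump): Bidder 1 can switch to Honest (1 → 12). Not NE.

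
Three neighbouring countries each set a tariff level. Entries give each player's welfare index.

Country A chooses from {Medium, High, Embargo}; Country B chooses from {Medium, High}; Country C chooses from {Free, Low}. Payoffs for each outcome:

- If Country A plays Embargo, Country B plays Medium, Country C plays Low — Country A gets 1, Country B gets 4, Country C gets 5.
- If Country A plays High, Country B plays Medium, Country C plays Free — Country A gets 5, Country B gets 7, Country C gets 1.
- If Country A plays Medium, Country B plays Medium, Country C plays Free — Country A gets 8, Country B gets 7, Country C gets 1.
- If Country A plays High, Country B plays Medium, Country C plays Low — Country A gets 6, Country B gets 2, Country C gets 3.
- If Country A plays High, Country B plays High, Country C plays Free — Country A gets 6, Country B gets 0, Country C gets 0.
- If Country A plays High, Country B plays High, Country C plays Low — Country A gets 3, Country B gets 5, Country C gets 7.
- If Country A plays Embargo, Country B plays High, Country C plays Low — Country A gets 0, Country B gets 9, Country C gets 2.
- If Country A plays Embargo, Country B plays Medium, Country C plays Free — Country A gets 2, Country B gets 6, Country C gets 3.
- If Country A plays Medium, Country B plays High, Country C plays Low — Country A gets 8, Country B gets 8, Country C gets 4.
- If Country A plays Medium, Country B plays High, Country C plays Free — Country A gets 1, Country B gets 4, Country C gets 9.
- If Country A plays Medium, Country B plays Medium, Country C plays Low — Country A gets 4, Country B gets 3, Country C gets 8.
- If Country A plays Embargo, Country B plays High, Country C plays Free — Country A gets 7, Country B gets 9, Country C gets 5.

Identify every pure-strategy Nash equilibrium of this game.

The unique pure-strategy Nash equilibrium is (Embargo, High, Free).

Check each profile: it is a Nash equilibrium iff no player can strictly gain by switching unilaterally.
(Medium, Medium, Free): Country C can switch to Low (1 → 8). Not NE.
(Medium, Medium, Low): Country A can switch to High (4 → 6). Not NE.
(Medium, High, Free): Country A can switch to High (1 → 6). Not NE.
(Medium, High, Low): Country C can switch to Free (4 → 9). Not NE.
(High, Medium, Free): Country A can switch to Medium (5 → 8). Not NE.
(High, Medium, Low): Country B can switch to High (2 → 5). Not NE.
(High, High, Free): Country A can switch to Embargo (6 → 7). Not NE.
(High, High, Low): Country A can switch to Medium (3 → 8). Not NE.
(Embargo, Medium, Free): Country A can switch to Medium (2 → 8). Not NE.
(Embargo, Medium, Low): Country A can switch to Medium (1 → 4). Not NE.
(Embargo, High, Free): Country A gets 7, best alternative 6; Country B gets 9, best alternative 6; Country C gets 5, best alternative 2. No profitable deviation — NE.
(Embargo, High, Low): Country A can switch to Medium (0 → 8). Not NE.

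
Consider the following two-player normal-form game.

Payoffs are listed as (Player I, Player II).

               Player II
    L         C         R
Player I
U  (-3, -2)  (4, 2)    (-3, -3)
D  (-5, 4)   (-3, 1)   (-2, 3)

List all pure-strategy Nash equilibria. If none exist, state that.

Mark each player's best response to every combination of opponents' strategies; a profile where every player is best-responding is a pure Nash equilibrium.
Player I against L: payoffs -3, -5 → best response U.
Player I against C: payoffs 4, -3 → best response U.
Player I against R: payoffs -3, -2 → best response D.
Player II against U: payoffs -2, 2, -3 → best response C.
Player II against D: payoffs 4, 1, 3 → best response L.
Mutual best responses: (U, C).

Pure NE: (U, C)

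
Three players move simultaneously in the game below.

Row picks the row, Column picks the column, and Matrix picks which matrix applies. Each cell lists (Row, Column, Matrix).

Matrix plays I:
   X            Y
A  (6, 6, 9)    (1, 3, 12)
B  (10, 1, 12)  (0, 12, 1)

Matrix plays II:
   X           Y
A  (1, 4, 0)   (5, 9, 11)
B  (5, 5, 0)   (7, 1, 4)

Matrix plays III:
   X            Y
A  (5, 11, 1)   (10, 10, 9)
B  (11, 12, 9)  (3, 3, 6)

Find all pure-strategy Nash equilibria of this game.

(A, X, I): Row can switch to B (6 → 10). Not NE.
(A, X, II): Row can switch to B (1 → 5). Not NE.
(A, X, III): Row can switch to B (5 → 11). Not NE.
(A, Y, I): Column can switch to X (3 → 6). Not NE.
(A, Y, II): Row can switch to B (5 → 7). Not NE.
(A, Y, III): Column can switch to X (10 → 11). Not NE.
(B, X, I): Column can switch to Y (1 → 12). Not NE.
(B, X, II): Matrix can switch to I (0 → 12). Not NE.
(The remaining 4 profiles each have a profitable deviation by the same check.)

No pure-strategy Nash equilibrium.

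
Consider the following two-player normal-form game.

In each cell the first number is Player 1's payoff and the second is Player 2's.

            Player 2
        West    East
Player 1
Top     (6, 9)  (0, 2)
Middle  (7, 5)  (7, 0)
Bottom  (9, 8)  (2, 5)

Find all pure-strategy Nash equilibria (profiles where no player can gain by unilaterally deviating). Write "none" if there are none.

Pure NE: (Bottom, West)

Player 1 against West: payoffs 6, 7, 9 → best response Bottom.
Player 1 against East: payoffs 0, 7, 2 → best response Middle.
Player 2 against Top: payoffs 9, 2 → best response West.
Player 2 against Middle: payoffs 5, 0 → best response West.
Player 2 against Bottom: payoffs 8, 5 → best response West.
Mutual best responses: (Bottom, West).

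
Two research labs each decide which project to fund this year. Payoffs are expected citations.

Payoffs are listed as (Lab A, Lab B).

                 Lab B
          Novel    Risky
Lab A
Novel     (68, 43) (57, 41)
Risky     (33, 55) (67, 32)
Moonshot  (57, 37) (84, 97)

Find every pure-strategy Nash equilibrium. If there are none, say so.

The pure Nash equilibria are (Novel, Novel), (Moonshot, Risky).

Check each profile: it is a Nash equilibrium iff no player can strictly gain by switching unilaterally.
(Novel, Novel): Lab A gets 68, best alternative 57; Lab B gets 43, best alternative 41. No profitable deviation — NE.
(Novel, Risky): Lab A can switch to Risky (57 → 67). Not NE.
(Risky, Novel): Lab A can switch to Novel (33 → 68). Not NE.
(Risky, Risky): Lab A can switch to Moonshot (67 → 84). Not NE.
(Moonshot, Novel): Lab A can switch to Novel (57 → 68). Not NE.
(Moonshot, Risky): Lab A gets 84, best alternative 67; Lab B gets 97, best alternative 37. No profitable deviation — NE.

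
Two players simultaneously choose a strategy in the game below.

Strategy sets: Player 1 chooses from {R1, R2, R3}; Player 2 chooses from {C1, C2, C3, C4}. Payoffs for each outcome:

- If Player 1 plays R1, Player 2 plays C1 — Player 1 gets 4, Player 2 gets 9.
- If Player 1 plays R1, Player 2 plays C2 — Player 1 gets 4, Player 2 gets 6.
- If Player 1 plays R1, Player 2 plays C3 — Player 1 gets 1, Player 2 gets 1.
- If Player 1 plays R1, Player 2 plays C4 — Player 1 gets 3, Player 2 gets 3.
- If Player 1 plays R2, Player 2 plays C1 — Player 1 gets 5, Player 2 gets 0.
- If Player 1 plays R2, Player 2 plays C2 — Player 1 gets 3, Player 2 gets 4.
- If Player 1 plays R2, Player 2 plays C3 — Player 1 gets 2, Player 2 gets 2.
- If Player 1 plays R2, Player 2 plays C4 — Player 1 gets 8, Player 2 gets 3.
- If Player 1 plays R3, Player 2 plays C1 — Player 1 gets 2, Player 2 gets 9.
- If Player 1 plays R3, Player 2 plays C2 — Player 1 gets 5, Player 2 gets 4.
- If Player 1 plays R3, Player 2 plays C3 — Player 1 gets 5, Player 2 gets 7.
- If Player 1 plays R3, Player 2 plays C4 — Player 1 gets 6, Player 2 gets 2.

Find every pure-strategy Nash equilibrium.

(R1, C1): Player 1 can switch to R2 (4 → 5). Not NE.
(R1, C2): Player 1 can switch to R3 (4 → 5). Not NE.
(R1, C3): Player 1 can switch to R2 (1 → 2). Not NE.
(R1, C4): Player 1 can switch to R2 (3 → 8). Not NE.
(R2, C1): Player 2 can switch to C2 (0 → 4). Not NE.
(R2, C2): Player 1 can switch to R1 (3 → 4). Not NE.
(R2, C3): Player 1 can switch to R3 (2 → 5). Not NE.
(R2, C4): Player 2 can switch to C2 (3 → 4). Not NE.
(The remaining 4 profiles each have a profitable deviation by the same check.)

No pure-strategy Nash equilibrium.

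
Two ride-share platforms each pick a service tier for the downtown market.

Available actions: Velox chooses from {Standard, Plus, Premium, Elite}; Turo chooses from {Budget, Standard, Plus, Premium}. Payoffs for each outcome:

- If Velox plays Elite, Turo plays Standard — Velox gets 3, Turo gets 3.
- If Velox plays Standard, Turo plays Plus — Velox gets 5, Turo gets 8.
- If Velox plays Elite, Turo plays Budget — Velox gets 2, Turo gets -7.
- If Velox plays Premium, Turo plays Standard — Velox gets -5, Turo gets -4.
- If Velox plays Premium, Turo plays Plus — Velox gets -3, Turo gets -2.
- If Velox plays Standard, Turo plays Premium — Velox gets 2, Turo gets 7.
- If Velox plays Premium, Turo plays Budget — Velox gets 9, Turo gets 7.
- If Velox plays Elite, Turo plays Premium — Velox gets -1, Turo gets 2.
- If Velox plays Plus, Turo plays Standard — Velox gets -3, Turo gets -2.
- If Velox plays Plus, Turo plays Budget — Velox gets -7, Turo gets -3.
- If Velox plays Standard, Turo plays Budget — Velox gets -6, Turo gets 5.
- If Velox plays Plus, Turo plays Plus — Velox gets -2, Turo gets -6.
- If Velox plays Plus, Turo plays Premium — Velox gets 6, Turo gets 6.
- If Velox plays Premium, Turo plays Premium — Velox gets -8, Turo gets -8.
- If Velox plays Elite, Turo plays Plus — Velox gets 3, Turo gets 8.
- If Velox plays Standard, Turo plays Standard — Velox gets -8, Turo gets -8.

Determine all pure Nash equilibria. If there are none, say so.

Mark each player's best response to every combination of opponents' strategies; a profile where every player is best-responding is a pure Nash equilibrium.
Velox against Budget: payoffs -6, -7, 9, 2 → best response Premium.
Velox against Standard: payoffs -8, -3, -5, 3 → best response Elite.
Velox against Plus: payoffs 5, -2, -3, 3 → best response Standard.
Velox against Premium: payoffs 2, 6, -8, -1 → best response Plus.
Turo against Standard: payoffs 5, -8, 8, 7 → best response Plus.
Turo against Plus: payoffs -3, -2, -6, 6 → best response Premium.
Turo against Premium: payoffs 7, -4, -2, -8 → best response Budget.
Turo against Elite: payoffs -7, 3, 8, 2 → best response Plus.
Mutual best responses: (Standard, Plus); (Plus, Premium); (Premium, Budget).

(Standard, Plus), (Plus, Premium), (Premium, Budget)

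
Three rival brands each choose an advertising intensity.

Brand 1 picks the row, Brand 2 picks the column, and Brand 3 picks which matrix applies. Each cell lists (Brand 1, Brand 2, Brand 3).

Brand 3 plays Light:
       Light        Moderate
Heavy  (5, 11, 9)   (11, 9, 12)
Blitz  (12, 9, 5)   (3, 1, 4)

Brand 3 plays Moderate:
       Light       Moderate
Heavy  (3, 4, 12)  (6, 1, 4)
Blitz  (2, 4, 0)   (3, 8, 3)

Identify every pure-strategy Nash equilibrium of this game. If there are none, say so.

The pure Nash equilibria are (Heavy, Light, Moderate) and (Blitz, Light, Light).

(Heavy, Light, Light): Brand 1 can switch to Blitz (5 → 12). Not NE.
(Heavy, Light, Moderate): Brand 1 gets 3, best alternative 2; Brand 2 gets 4, best alternative 1; Brand 3 gets 12, best alternative 9. No profitable deviation — NE.
(Heavy, Moderate, Light): Brand 2 can switch to Light (9 → 11). Not NE.
(Heavy, Moderate, Moderate): Brand 2 can switch to Light (1 → 4). Not NE.
(Blitz, Light, Light): Brand 1 gets 12, best alternative 5; Brand 2 gets 9, best alternative 1; Brand 3 gets 5, best alternative 0. No profitable deviation — NE.
(Blitz, Light, Moderate): Brand 1 can switch to Heavy (2 → 3). Not NE.
(Blitz, Moderate, Light): Brand 1 can switch to Heavy (3 → 11). Not NE.
(Blitz, Moderate, Moderate): Brand 1 can switch to Heavy (3 → 6). Not NE.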